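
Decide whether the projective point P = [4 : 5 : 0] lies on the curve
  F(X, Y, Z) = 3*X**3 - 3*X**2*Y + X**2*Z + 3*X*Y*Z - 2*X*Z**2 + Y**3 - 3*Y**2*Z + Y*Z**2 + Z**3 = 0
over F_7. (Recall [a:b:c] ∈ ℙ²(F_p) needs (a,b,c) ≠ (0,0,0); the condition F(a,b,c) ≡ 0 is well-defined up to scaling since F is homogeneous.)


F(4,5,0) ≡ 0 (mod 7); P is on the curve.

Evaluate F(4, 5, 0) term-by-term (mod 7).
  3*X**3 ↦ 3·64·1·1 = 192
  -3*X**2*Y ↦ -3·16·5·1 = -240
  X**2*Z ↦ 1·16·1·0 = 0
  3*X*Y*Z ↦ 3·4·5·0 = 0
  -2*X*Z**2 ↦ -2·4·1·0 = 0
  Y**3 ↦ 1·1·125·1 = 125
  -3*Y**2*Z ↦ -3·1·25·0 = 0
  Y*Z**2 ↦ 1·1·5·0 = 0
  Z**3 ↦ 1·1·1·0 = 0
Sum: F(4, 5, 0) = (192) + (-240) + (0) + (0) + (0) + (125) + (0) + (0) + (0) = 77.
Reducing mod 7: 77 ≡ 0 (mod 7).
Since F(a, b, c) ≡ 0 (mod 7), P lies on the curve.


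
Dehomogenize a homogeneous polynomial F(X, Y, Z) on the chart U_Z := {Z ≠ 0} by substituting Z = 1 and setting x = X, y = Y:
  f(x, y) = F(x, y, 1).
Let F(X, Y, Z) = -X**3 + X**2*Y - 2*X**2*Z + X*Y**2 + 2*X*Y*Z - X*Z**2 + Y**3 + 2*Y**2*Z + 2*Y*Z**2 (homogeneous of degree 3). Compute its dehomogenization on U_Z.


f(x, y) = -x**3 + x**2*y - 2*x**2 + x*y**2 + 2*x*y - x + y**3 + 2*y**2 + 2*y

On U_Z we set Z = 1. Each monomial c·X^i·Y^j·Z^k in F becomes c·x^i·y^j·1^k = c·x^i·y^j.
Substituting Z = 1: F(X, Y, 1) = -x**3 + x**2*y - 2*x**2 + x*y**2 + 2*x*y - x + y**3 + 2*y**2 + 2*y.
Note: deg(f) ≤ deg(F) = 3; strict inequality happens when F is divisible by Z (lost terms).


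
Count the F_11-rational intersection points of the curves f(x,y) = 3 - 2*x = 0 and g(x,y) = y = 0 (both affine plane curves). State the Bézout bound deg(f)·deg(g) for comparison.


Common zeros: {(7, 0)}; count = 1; Bézout bound = 1.

deg(f) = 1, deg(g) = 1, so Bézout bound = 1.
Scan x ∈ F_11. For each x, list the y ∈ F_11 with f(x, y) ≡ 0 and those with g(x, y) ≡ 0 (mod 11); the common zeros in that column are the intersection.
  x = 0: f ≡ 0 at y ∈ ∅; g ≡ 0 at y ∈ {0}; common: ∅.
  x = 1: f ≡ 0 at y ∈ ∅; g ≡ 0 at y ∈ {0}; common: ∅.
  x = 2: f ≡ 0 at y ∈ ∅; g ≡ 0 at y ∈ {0}; common: ∅.
  x = 3: f ≡ 0 at y ∈ ∅; g ≡ 0 at y ∈ {0}; common: ∅.
  x = 4: f ≡ 0 at y ∈ ∅; g ≡ 0 at y ∈ {0}; common: ∅.
  x = 5: f ≡ 0 at y ∈ ∅; g ≡ 0 at y ∈ {0}; common: ∅.
  x = 6: f ≡ 0 at y ∈ ∅; g ≡ 0 at y ∈ {0}; common: ∅.
  x = 7: f ≡ 0 at y ∈ {0, 1, 2, 3, 4, 5, 6, 7, 8, 9, 10}; g ≡ 0 at y ∈ {0}; common: {0}.
  x = 8: f ≡ 0 at y ∈ ∅; g ≡ 0 at y ∈ {0}; common: ∅.
  x = 9: f ≡ 0 at y ∈ ∅; g ≡ 0 at y ∈ {0}; common: ∅.
  x = 10: f ≡ 0 at y ∈ ∅; g ≡ 0 at y ∈ {0}; common: ∅.
Collecting: common zeros = {(7, 0)}, so the count is 1.
Comparison with the Bézout bound: 1 ≤ 1 = deg(f)·deg(g), as expected for curves with no common component (the bound is attained).


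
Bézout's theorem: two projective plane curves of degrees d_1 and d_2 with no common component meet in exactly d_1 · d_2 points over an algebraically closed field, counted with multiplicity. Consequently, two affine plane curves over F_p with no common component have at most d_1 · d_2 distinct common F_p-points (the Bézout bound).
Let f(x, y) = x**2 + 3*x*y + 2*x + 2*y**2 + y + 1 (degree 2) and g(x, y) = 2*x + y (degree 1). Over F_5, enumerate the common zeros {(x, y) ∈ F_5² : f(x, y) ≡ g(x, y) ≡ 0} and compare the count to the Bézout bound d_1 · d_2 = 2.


Common zeros: ∅; count = 0; Bézout bound = 2.

deg(f) = 2, deg(g) = 1, so Bézout bound = 2.
Scan x ∈ F_5. For each x, list the y ∈ F_5 with f(x, y) ≡ 0 and those with g(x, y) ≡ 0 (mod 5); the common zeros in that column are the intersection.
  x = 0: f ≡ 0 at y ∈ ∅; g ≡ 0 at y ∈ {0}; common: ∅.
  x = 1: f ≡ 0 at y ∈ {1, 2}; g ≡ 0 at y ∈ {3}; common: ∅.
  x = 2: f ≡ 0 at y ∈ ∅; g ≡ 0 at y ∈ {1}; common: ∅.
  x = 3: f ≡ 0 at y ∈ ∅; g ≡ 0 at y ∈ {4}; common: ∅.
  x = 4: f ≡ 0 at y ∈ {0, 1}; g ≡ 0 at y ∈ {2}; common: ∅.
Collecting: common zeros = ∅, so the count is 0.
Comparison with the Bézout bound: 0 ≤ 2 = deg(f)·deg(g), as expected for curves with no common component (the affine F_5-count falls short of the bound because intersections may lie at infinity, over extension fields, or carry multiplicity).


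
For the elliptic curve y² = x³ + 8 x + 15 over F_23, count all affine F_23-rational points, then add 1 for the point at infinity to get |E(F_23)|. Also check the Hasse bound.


Affine points = {(1, 1), (1, 22), (2, 4), (2, 19), (6, 7), (6, 16), (7, 0), (8, 4), (8, 19), (11, 10), (11, 13), (13, 4), (13, 19), (17, 2), (17, 21), (22, 11), (22, 12)}; affine count = 17; |E(F_23)| = 18.

Discriminant check: Δ ∝ 4a³ + 27b² = 4·8³ + 27·15² = 4·512 + 27·225 ≡ 4 (mod 23). Nonzero ⇒ E is nonsingular.
For each x ∈ F_23, compute rhs = x³ + 8·x + 15 mod 23, then count y ∈ F_23 with y² ≡ rhs.
  x = 0: rhs = 15, matching y values: none (0 points).
  x = 1: rhs = 1, matching y values: 1, 22 (2 points).
  x = 2: rhs = 16, matching y values: 4, 19 (2 points).
  x = 3: rhs = 20, matching y values: none (0 points).
  x = 4: rhs = 19, matching y values: none (0 points).
  x = 5: rhs = 19, matching y values: none (0 points).
  x = 6: rhs = 3, matching y values: 7, 16 (2 points).
  x = 7: rhs = 0, matching y values: 0 (1 points).
  x = 8: rhs = 16, matching y values: 4, 19 (2 points).
  x = 9: rhs = 11, matching y values: none (0 points).
  x = 10: rhs = 14, matching y values: none (0 points).
  x = 11: rhs = 8, matching y values: 10, 13 (2 points).
  x = 12: rhs = 22, matching y values: none (0 points).
  x = 13: rhs = 16, matching y values: 4, 19 (2 points).
  x = 14: rhs = 19, matching y values: none (0 points).
  x = 15: rhs = 14, matching y values: none (0 points).
  x = 16: rhs = 7, matching y values: none (0 points).
  x = 17: rhs = 4, matching y values: 2, 21 (2 points).
  x = 18: rhs = 11, matching y values: none (0 points).
  x = 19: rhs = 11, matching y values: none (0 points).
  x = 20: rhs = 10, matching y values: none (0 points).
  x = 21: rhs = 14, matching y values: none (0 points).
  x = 22: rhs = 6, matching y values: 11, 12 (2 points).
Total affine count: 17.
Full point count |E(F_23)| = 17 + 1 = 18.
Hasse bound: |18 − (23+1)| = |-6| = 6 ≤ 2√23 ≈ 9.5917 ✓.


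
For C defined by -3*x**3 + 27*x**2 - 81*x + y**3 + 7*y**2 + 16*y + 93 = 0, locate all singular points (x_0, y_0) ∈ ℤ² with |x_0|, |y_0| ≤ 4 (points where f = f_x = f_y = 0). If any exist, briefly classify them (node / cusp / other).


Singular points: {(3, -2)}; classification: cusp.

Compute partial derivatives:
  f_x = -9*x**2 + 54*x - 81.
  f_y = 3*y**2 + 14*y + 16.
Scan x_0 ∈ {−4, ..., 4}. For each x_0, f_y(x_0, y) is a polynomial in y; find its integer roots y ∈ {−4, ..., 4}, then test f_x and f at those candidates.
  x = -4: f_y(-4, y) = 3*y**2 + 14*y + 16; vanishes at y ∈ {-2}. (-4, -2): f_x = -441 ≠ 0.
  x = -3: f_y(-3, y) = 3*y**2 + 14*y + 16; vanishes at y ∈ {-2}. (-3, -2): f_x = -324 ≠ 0.
  x = -2: f_y(-2, y) = 3*y**2 + 14*y + 16; vanishes at y ∈ {-2}. (-2, -2): f_x = -225 ≠ 0.
  x = -1: f_y(-1, y) = 3*y**2 + 14*y + 16; vanishes at y ∈ {-2}. (-1, -2): f_x = -144 ≠ 0.
  x = 0: f_y(0, y) = 3*y**2 + 14*y + 16; vanishes at y ∈ {-2}. (0, -2): f_x = -81 ≠ 0.
  x = 1: f_y(1, y) = 3*y**2 + 14*y + 16; vanishes at y ∈ {-2}. (1, -2): f_x = -36 ≠ 0.
  x = 2: f_y(2, y) = 3*y**2 + 14*y + 16; vanishes at y ∈ {-2}. (2, -2): f_x = -9 ≠ 0.
  x = 3: f_y(3, y) = 3*y**2 + 14*y + 16; vanishes at y ∈ {-2}. (3, -2): f_x = 0, f = 0 — SINGULAR.
  x = 4: f_y(4, y) = 3*y**2 + 14*y + 16; vanishes at y ∈ {-2}. (4, -2): f_x = -9 ≠ 0.
Only singular point on the grid: (3, -2).
Classify: substitute x = 3 + u, y = -2 + v and expand: f = -3*u**3 + v**3 + v**2.
No constant or linear terms (consistent with a singular point). Quadratic part: v**2. Cubic part: -3*u**3 + v**3.
The quadratic part v**2 is a perfect square, so there is a single (double) tangent line v = 0, i.e. y = -2. Restricting the cubic part to that line (v = 0) leaves -3*u**3 ≠ 0, so f is not divisible by v and the branch is v² ≈ 3*u**3 to lowest order — this is a cusp.
Classification: cusp.


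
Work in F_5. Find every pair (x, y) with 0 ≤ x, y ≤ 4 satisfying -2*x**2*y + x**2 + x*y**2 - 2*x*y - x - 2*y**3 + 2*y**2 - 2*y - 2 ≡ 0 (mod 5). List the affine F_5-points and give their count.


Affine F_5-points: {(2, 0), (2, 3), (2, 4), (4, 0), (4, 4)}; count = 5.

For each of the 25 pairs (x, y) ∈ F_5², evaluate f(x, y) mod 5. Record the zeros.
  x = 0: [0↦3, 1↦1, 2↦1, 3↦1, 4↦4]  zeros at y ∈ ∅
  x = 1: [0↦3, 1↦3, 2↦2, 3↦3, 4↦4]  zeros at y ∈ ∅
  x = 2: [0↦0, 1↦3, 2↦2, 3↦0, 4↦0]  zeros at y ∈ {0, 3, 4}
  x = 3: [0↦4, 1↦1, 2↦1, 3↦2, 4↦2]  zeros at y ∈ ∅
  x = 4: [0↦0, 1↦2, 2↦4, 3↦4, 4↦0]  zeros at y ∈ {0, 4}
Collecting zeros: affine points = {(2, 0), (2, 3), (2, 4), (4, 0), (4, 4)}.
Total count |C(F_5)_aff| = 5.


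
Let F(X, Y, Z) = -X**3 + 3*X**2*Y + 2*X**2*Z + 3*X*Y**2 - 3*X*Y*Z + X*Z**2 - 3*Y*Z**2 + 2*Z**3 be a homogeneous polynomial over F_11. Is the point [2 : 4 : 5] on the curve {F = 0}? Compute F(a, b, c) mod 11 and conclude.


F(2,4,5) ≡ 1 (mod 11); P is NOT on the curve.

Evaluate F(2, 4, 5) term-by-term (mod 11).
  -X**3 ↦ -1·8·1·1 = -8
  3*X**2*Y ↦ 3·4·4·1 = 48
  2*X**2*Z ↦ 2·4·1·5 = 40
  3*X*Y**2 ↦ 3·2·16·1 = 96
  -3*X*Y*Z ↦ -3·2·4·5 = -120
  X*Z**2 ↦ 1·2·1·25 = 50
  -3*Y*Z**2 ↦ -3·1·4·25 = -300
  2*Z**3 ↦ 2·1·1·125 = 250
Sum: F(2, 4, 5) = (-8) + (48) + (40) + (96) + (-120) + (50) + (-300) + (250) = 56.
Reducing mod 11: 56 ≡ 1 (mod 11).
Since F(a, b, c) ≡ 1 ≠ 0 (mod 11), P does NOT lie on the curve.


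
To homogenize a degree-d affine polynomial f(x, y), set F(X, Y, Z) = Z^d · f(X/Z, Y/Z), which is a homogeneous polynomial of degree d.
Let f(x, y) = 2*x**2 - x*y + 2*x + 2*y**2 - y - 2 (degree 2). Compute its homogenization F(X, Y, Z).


F(X, Y, Z) = 2*X**2 - X*Y + 2*X*Z + 2*Y**2 - Y*Z - 2*Z**2

deg(f) = 2.
Substitute x = X/Z, y = Y/Z into f, then multiply by Z^2.
  monomial 2·x^2·y^0 ↦ 2·X^2·Y^0·Z^0.
  monomial -1·x^1·y^1 ↦ -1·X^1·Y^1·Z^0.
  monomial 2·x^1·y^0 ↦ 2·X^1·Y^0·Z^1.
  monomial 2·x^0·y^2 ↦ 2·X^0·Y^2·Z^0.
  monomial -1·x^0·y^1 ↦ -1·X^0·Y^1·Z^1.
  monomial -2·x^0·y^0 ↦ -2·X^0·Y^0·Z^2.
Collecting: F(X, Y, Z) = 2*X**2 - X*Y + 2*X*Z + 2*Y**2 - Y*Z - 2*Z**2.


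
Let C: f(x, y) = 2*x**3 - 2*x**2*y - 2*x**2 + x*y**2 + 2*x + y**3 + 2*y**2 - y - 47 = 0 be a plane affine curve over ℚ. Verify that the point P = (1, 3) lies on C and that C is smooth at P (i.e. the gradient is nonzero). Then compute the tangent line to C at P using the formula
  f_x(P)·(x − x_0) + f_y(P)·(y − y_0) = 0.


Tangent line at P: x + 42*y - 127 = 0.

Step 1: f(1, 3) = 0, so P lies on C.
Step 2: partial derivatives
  f_x(x, y) = 6*x**2 - 4*x*y - 4*x + y**2 + 2, f_y(x, y) = -2*x**2 + 2*x*y + 3*y**2 + 4*y - 1.
  f_x(P) = 1, f_y(P) = 42 (gradient nonzero, so P is smooth).
Step 3: tangent line at P: 1·(x − 1) + 42·(y − 3) = 0.
Expanding: x + 42*y - 127 = 0.


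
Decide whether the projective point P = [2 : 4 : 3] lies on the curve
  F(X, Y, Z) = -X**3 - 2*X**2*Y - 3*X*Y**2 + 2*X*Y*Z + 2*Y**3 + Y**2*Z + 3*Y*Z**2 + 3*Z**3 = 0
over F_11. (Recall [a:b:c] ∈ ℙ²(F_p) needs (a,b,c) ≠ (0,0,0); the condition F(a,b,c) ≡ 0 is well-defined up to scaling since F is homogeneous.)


F(2,4,3) ≡ 2 (mod 11); P is NOT on the curve.

Evaluate F(2, 4, 3) term-by-term (mod 11).
  -X**3 ↦ -1·8·1·1 = -8
  -2*X**2*Y ↦ -2·4·4·1 = -32
  -3*X*Y**2 ↦ -3·2·16·1 = -96
  2*X*Y*Z ↦ 2·2·4·3 = 48
  2*Y**3 ↦ 2·1·64·1 = 128
  Y**2*Z ↦ 1·1·16·3 = 48
  3*Y*Z**2 ↦ 3·1·4·9 = 108
  3*Z**3 ↦ 3·1·1·27 = 81
Sum: F(2, 4, 3) = (-8) + (-32) + (-96) + (48) + (128) + (48) + (108) + (81) = 277.
Reducing mod 11: 277 ≡ 2 (mod 11).
Since F(a, b, c) ≡ 2 ≠ 0 (mod 11), P does NOT lie on the curve.


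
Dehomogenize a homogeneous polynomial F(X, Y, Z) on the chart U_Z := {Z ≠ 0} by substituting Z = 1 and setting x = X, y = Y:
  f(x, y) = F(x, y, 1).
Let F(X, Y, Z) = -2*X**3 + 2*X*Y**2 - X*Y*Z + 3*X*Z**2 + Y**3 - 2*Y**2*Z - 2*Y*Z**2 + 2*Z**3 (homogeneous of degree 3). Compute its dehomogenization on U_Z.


f(x, y) = -2*x**3 + 2*x*y**2 - x*y + 3*x + y**3 - 2*y**2 - 2*y + 2

On U_Z we set Z = 1. Each monomial c·X^i·Y^j·Z^k in F becomes c·x^i·y^j·1^k = c·x^i·y^j.
Substituting Z = 1: F(X, Y, 1) = -2*x**3 + 2*x*y**2 - x*y + 3*x + y**3 - 2*y**2 - 2*y + 2.
Note: deg(f) ≤ deg(F) = 3; strict inequality happens when F is divisible by Z (lost terms).


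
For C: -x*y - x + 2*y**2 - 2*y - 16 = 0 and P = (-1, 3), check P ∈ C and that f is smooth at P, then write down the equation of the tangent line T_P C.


Tangent line at P: -4*x + 11*y - 37 = 0.

Step 1: f(-1, 3) = 0, so P lies on C.
Step 2: partial derivatives
  f_x(x, y) = -y - 1, f_y(x, y) = -x + 4*y - 2.
  f_x(P) = -4, f_y(P) = 11 (gradient nonzero, so P is smooth).
Step 3: tangent line at P: -4·(x − -1) + 11·(y − 3) = 0.
Expanding: -4*x + 11*y - 37 = 0.


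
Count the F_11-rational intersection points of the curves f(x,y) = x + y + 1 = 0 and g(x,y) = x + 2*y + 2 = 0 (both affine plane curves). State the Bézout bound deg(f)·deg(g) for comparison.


Common zeros: {(0, 10)}; count = 1; Bézout bound = 1.

deg(f) = 1, deg(g) = 1, so Bézout bound = 1.
Scan x ∈ F_11. For each x, list the y ∈ F_11 with f(x, y) ≡ 0 and those with g(x, y) ≡ 0 (mod 11); the common zeros in that column are the intersection.
  x = 0: f ≡ 0 at y ∈ {10}; g ≡ 0 at y ∈ {10}; common: {10}.
  x = 1: f ≡ 0 at y ∈ {9}; g ≡ 0 at y ∈ {4}; common: ∅.
  x = 2: f ≡ 0 at y ∈ {8}; g ≡ 0 at y ∈ {9}; common: ∅.
  x = 3: f ≡ 0 at y ∈ {7}; g ≡ 0 at y ∈ {3}; common: ∅.
  x = 4: f ≡ 0 at y ∈ {6}; g ≡ 0 at y ∈ {8}; common: ∅.
  x = 5: f ≡ 0 at y ∈ {5}; g ≡ 0 at y ∈ {2}; common: ∅.
  x = 6: f ≡ 0 at y ∈ {4}; g ≡ 0 at y ∈ {7}; common: ∅.
  x = 7: f ≡ 0 at y ∈ {3}; g ≡ 0 at y ∈ {1}; common: ∅.
  x = 8: f ≡ 0 at y ∈ {2}; g ≡ 0 at y ∈ {6}; common: ∅.
  x = 9: f ≡ 0 at y ∈ {1}; g ≡ 0 at y ∈ {0}; common: ∅.
  x = 10: f ≡ 0 at y ∈ {0}; g ≡ 0 at y ∈ {5}; common: ∅.
Collecting: common zeros = {(0, 10)}, so the count is 1.
Comparison with the Bézout bound: 1 ≤ 1 = deg(f)·deg(g), as expected for curves with no common component (the bound is attained).


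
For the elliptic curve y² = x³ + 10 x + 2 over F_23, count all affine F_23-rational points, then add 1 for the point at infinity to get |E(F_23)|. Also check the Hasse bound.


Affine points = {(0, 5), (0, 18), (1, 6), (1, 17), (3, 6), (3, 17), (5, 4), (5, 19), (6, 5), (6, 18), (7, 1), (7, 22), (9, 4), (9, 19), (13, 11), (13, 12), (15, 10), (15, 13), (16, 7), (16, 16), (17, 5), (17, 18), (19, 6), (19, 17)}; affine count = 24; |E(F_23)| = 25.

Discriminant check: Δ ∝ 4a³ + 27b² = 4·10³ + 27·2² = 4·1000 + 27·4 ≡ 14 (mod 23). Nonzero ⇒ E is nonsingular.
For each x ∈ F_23, compute rhs = x³ + 10·x + 2 mod 23, then count y ∈ F_23 with y² ≡ rhs.
  x = 0: rhs = 2, matching y values: 5, 18 (2 points).
  x = 1: rhs = 13, matching y values: 6, 17 (2 points).
  x = 2: rhs = 7, matching y values: none (0 points).
  x = 3: rhs = 13, matching y values: 6, 17 (2 points).
  x = 4: rhs = 14, matching y values: none (0 points).
  x = 5: rhs = 16, matching y values: 4, 19 (2 points).
  x = 6: rhs = 2, matching y values: 5, 18 (2 points).
  x = 7: rhs = 1, matching y values: 1, 22 (2 points).
  x = 8: rhs = 19, matching y values: none (0 points).
  x = 9: rhs = 16, matching y values: 4, 19 (2 points).
  x = 10: rhs = 21, matching y values: none (0 points).
  x = 11: rhs = 17, matching y values: none (0 points).
  x = 12: rhs = 10, matching y values: none (0 points).
  x = 13: rhs = 6, matching y values: 11, 12 (2 points).
  x = 14: rhs = 11, matching y values: none (0 points).
  x = 15: rhs = 8, matching y values: 10, 13 (2 points).
  x = 16: rhs = 3, matching y values: 7, 16 (2 points).
  x = 17: rhs = 2, matching y values: 5, 18 (2 points).
  x = 18: rhs = 11, matching y values: none (0 points).
  x = 19: rhs = 13, matching y values: 6, 17 (2 points).
  x = 20: rhs = 14, matching y values: none (0 points).
  x = 21: rhs = 20, matching y values: none (0 points).
  x = 22: rhs = 14, matching y values: none (0 points).
Total affine count: 24.
Full point count |E(F_23)| = 24 + 1 = 25.
Hasse bound: |25 − (23+1)| = |1| = 1 ≤ 2√23 ≈ 9.5917 ✓.


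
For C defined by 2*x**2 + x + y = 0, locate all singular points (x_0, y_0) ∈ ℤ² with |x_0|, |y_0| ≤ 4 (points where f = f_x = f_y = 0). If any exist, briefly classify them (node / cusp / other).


No singular points in the scanned grid; C is smooth there.

Compute partial derivatives:
  f_x = 4*x + 1.
  f_y = 1.
f_y = 1 is a nonzero constant, so f_y never vanishes: no point (x, y) can satisfy f = f_x = f_y = 0. In particular no (x, y) ∈ {−4, ..., 4}² is singular; the curve is smooth.


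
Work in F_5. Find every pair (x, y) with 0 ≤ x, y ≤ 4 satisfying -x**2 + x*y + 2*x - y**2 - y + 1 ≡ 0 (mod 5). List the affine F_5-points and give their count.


Affine F_5-points: {(0, 2), (2, 3), (3, 3), (3, 4), (4, 1), (4, 2)}; count = 6.

For each of the 25 pairs (x, y) ∈ F_5², evaluate f(x, y) mod 5. Record the zeros.
  x = 0: [0↦1, 1↦4, 2↦0, 3↦4, 4↦1]  zeros at y ∈ {2}
  x = 1: [0↦2, 1↦1, 2↦3, 3↦3, 4↦1]  zeros at y ∈ ∅
  x = 2: [0↦1, 1↦1, 2↦4, 3↦0, 4↦4]  zeros at y ∈ {3}
  x = 3: [0↦3, 1↦4, 2↦3, 3↦0, 4↦0]  zeros at y ∈ {3, 4}
  x = 4: [0↦3, 1↦0, 2↦0, 3↦3, 4↦4]  zeros at y ∈ {1, 2}
Collecting zeros: affine points = {(0, 2), (2, 3), (3, 3), (3, 4), (4, 1), (4, 2)}.
Total count |C(F_5)_aff| = 6.


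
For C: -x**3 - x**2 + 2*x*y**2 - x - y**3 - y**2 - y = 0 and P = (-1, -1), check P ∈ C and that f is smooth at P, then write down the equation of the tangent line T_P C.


Tangent line at P: 2*y + 2 = 0.

Step 1: f(-1, -1) = 0, so P lies on C.
Step 2: partial derivatives
  f_x(x, y) = -3*x**2 - 2*x + 2*y**2 - 1, f_y(x, y) = 4*x*y - 3*y**2 - 2*y - 1.
  f_x(P) = 0, f_y(P) = 2 (gradient nonzero, so P is smooth).
Step 3: tangent line at P: 0·(x − -1) + 2·(y − -1) = 0.
Expanding: 2*y + 2 = 0.


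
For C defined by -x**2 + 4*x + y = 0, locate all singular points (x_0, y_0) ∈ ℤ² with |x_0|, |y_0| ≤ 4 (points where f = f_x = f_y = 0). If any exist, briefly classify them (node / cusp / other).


No singular points in the scanned grid; C is smooth there.

Compute partial derivatives:
  f_x = 4 - 2*x.
  f_y = 1.
f_y = 1 is a nonzero constant, so f_y never vanishes: no point (x, y) can satisfy f = f_x = f_y = 0. In particular no (x, y) ∈ {−4, ..., 4}² is singular; the curve is smooth.


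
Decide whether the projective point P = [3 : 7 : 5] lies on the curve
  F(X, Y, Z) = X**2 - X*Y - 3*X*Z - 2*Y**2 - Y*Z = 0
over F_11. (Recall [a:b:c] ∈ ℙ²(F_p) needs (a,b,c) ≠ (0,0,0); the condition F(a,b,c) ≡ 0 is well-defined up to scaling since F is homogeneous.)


F(3,7,5) ≡ 8 (mod 11); P is NOT on the curve.

Evaluate F(3, 7, 5) term-by-term (mod 11).
  X**2 ↦ 1·9·1·1 = 9
  -X*Y ↦ -1·3·7·1 = -21
  -3*X*Z ↦ -3·3·1·5 = -45
  -2*Y**2 ↦ -2·1·49·1 = -98
  -Y*Z ↦ -1·1·7·5 = -35
Sum: F(3, 7, 5) = (9) + (-21) + (-45) + (-98) + (-35) = -190.
Reducing mod 11: -190 ≡ 8 (mod 11).
Since F(a, b, c) ≡ 8 ≠ 0 (mod 11), P does NOT lie on the curve.


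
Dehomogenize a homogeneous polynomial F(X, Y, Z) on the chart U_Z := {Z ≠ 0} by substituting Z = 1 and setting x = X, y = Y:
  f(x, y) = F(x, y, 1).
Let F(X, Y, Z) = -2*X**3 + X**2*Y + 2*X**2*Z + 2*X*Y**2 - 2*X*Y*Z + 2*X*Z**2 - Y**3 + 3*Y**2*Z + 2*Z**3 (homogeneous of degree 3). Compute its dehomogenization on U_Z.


f(x, y) = -2*x**3 + x**2*y + 2*x**2 + 2*x*y**2 - 2*x*y + 2*x - y**3 + 3*y**2 + 2

On U_Z we set Z = 1. Each monomial c·X^i·Y^j·Z^k in F becomes c·x^i·y^j·1^k = c·x^i·y^j.
Substituting Z = 1: F(X, Y, 1) = -2*x**3 + x**2*y + 2*x**2 + 2*x*y**2 - 2*x*y + 2*x - y**3 + 3*y**2 + 2.
Note: deg(f) ≤ deg(F) = 3; strict inequality happens when F is divisible by Z (lost terms).


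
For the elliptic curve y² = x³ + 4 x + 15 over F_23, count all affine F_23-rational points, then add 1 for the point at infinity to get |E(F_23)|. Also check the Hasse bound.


Affine points = {(2, 10), (2, 13), (3, 10), (3, 13), (4, 7), (4, 16), (6, 5), (6, 18), (7, 8), (7, 15), (14, 3), (14, 20), (15, 0), (16, 9), (16, 14), (18, 10), (18, 13), (19, 2), (19, 21)}; affine count = 19; |E(F_23)| = 20.

Discriminant check: Δ ∝ 4a³ + 27b² = 4·4³ + 27·15² = 4·64 + 27·225 ≡ 6 (mod 23). Nonzero ⇒ E is nonsingular.
For each x ∈ F_23, compute rhs = x³ + 4·x + 15 mod 23, then count y ∈ F_23 with y² ≡ rhs.
  x = 0: rhs = 15, matching y values: none (0 points).
  x = 1: rhs = 20, matching y values: none (0 points).
  x = 2: rhs = 8, matching y values: 10, 13 (2 points).
  x = 3: rhs = 8, matching y values: 10, 13 (2 points).
  x = 4: rhs = 3, matching y values: 7, 16 (2 points).
  x = 5: rhs = 22, matching y values: none (0 points).
  x = 6: rhs = 2, matching y values: 5, 18 (2 points).
  x = 7: rhs = 18, matching y values: 8, 15 (2 points).
  x = 8: rhs = 7, matching y values: none (0 points).
  x = 9: rhs = 21, matching y values: none (0 points).
  x = 10: rhs = 20, matching y values: none (0 points).
  x = 11: rhs = 10, matching y values: none (0 points).
  x = 12: rhs = 20, matching y values: none (0 points).
  x = 13: rhs = 10, matching y values: none (0 points).
  x = 14: rhs = 9, matching y values: 3, 20 (2 points).
  x = 15: rhs = 0, matching y values: 0 (1 points).
  x = 16: rhs = 12, matching y values: 9, 14 (2 points).
  x = 17: rhs = 5, matching y values: none (0 points).
  x = 18: rhs = 8, matching y values: 10, 13 (2 points).
  x = 19: rhs = 4, matching y values: 2, 21 (2 points).
  x = 20: rhs = 22, matching y values: none (0 points).
  x = 21: rhs = 22, matching y values: none (0 points).
  x = 22: rhs = 10, matching y values: none (0 points).
Total affine count: 19.
Full point count |E(F_23)| = 19 + 1 = 20.
Hasse bound: |20 − (23+1)| = |-4| = 4 ≤ 2√23 ≈ 9.5917 ✓.


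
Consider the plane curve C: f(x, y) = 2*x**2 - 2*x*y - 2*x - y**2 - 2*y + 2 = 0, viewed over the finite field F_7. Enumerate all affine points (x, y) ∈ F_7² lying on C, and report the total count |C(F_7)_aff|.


Affine F_7-points: {(2, 3), (2, 5), (3, 0), (3, 6), (4, 5), (4, 6), (5, 0), (5, 2)}; count = 8.

For each of the 49 pairs (x, y) ∈ F_7², evaluate f(x, y) mod 7. Record the zeros.
  x = 0: [0↦2, 1↦6, 2↦1, 3↦1, 4↦6, 5↦2, 6↦3]  zeros at y ∈ ∅
  x = 1: [0↦2, 1↦4, 2↦4, 3↦2, 4↦5, 5↦6, 6↦5]  zeros at y ∈ ∅
  x = 2: [0↦6, 1↦6, 2↦4, 3↦0, 4↦1, 5↦0, 6↦4]  zeros at y ∈ {3, 5}
  x = 3: [0↦0, 1↦5, 2↦1, 3↦2, 4↦1, 5↦5, 6↦0]  zeros at y ∈ {0, 6}
  x = 4: [0↦5, 1↦1, 2↦2, 3↦1, 4↦5, 5↦0, 6↦0]  zeros at y ∈ {5, 6}
  x = 5: [0↦0, 1↦1, 2↦0, 3↦4, 4↦6, 5↦6, 6↦4]  zeros at y ∈ {0, 2}
  x = 6: [0↦6, 1↦5, 2↦2, 3↦4, 4↦4, 5↦2, 6↦5]  zeros at y ∈ ∅
Collecting zeros: affine points = {(2, 3), (2, 5), (3, 0), (3, 6), (4, 5), (4, 6), (5, 0), (5, 2)}.
Total count |C(F_7)_aff| = 8.


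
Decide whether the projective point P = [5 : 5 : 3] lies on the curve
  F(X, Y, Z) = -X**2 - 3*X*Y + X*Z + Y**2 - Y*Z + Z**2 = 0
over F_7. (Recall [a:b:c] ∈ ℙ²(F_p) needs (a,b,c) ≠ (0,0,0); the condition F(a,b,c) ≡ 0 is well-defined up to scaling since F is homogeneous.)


F(5,5,3) ≡ 4 (mod 7); P is NOT on the curve.

Evaluate F(5, 5, 3) term-by-term (mod 7).
  -X**2 ↦ -1·25·1·1 = -25
  -3*X*Y ↦ -3·5·5·1 = -75
  X*Z ↦ 1·5·1·3 = 15
  Y**2 ↦ 1·1·25·1 = 25
  -Y*Z ↦ -1·1·5·3 = -15
  Z**2 ↦ 1·1·1·9 = 9
Sum: F(5, 5, 3) = (-25) + (-75) + (15) + (25) + (-15) + (9) = -66.
Reducing mod 7: -66 ≡ 4 (mod 7).
Since F(a, b, c) ≡ 4 ≠ 0 (mod 7), P does NOT lie on the curve.


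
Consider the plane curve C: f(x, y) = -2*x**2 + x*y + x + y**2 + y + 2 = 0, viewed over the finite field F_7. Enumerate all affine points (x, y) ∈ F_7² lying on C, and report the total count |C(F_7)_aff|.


Affine F_7-points: {(0, 3), (1, 6), (2, 1), (2, 3), (6, 1), (6, 6)}; count = 6.

For each of the 49 pairs (x, y) ∈ F_7², evaluate f(x, y) mod 7. Record the zeros.
  x = 0: [0↦2, 1↦4, 2↦1, 3↦0, 4↦1, 5↦4, 6↦2]  zeros at y ∈ {3}
  x = 1: [0↦1, 1↦4, 2↦2, 3↦2, 4↦4, 5↦1, 6↦0]  zeros at y ∈ {6}
  x = 2: [0↦3, 1↦0, 2↦6, 3↦0, 4↦3, 5↦1, 6↦1]  zeros at y ∈ {1, 3}
  x = 3: [0↦1, 1↦6, 2↦6, 3↦1, 4↦5, 5↦4, 6↦5]  zeros at y ∈ ∅
  x = 4: [0↦2, 1↦1, 2↦2, 3↦5, 4↦3, 5↦3, 6↦5]  zeros at y ∈ ∅
  x = 5: [0↦6, 1↦6, 2↦1, 3↦5, 4↦4, 5↦5, 6↦1]  zeros at y ∈ ∅
  x = 6: [0↦6, 1↦0, 2↦3, 3↦1, 4↦1, 5↦3, 6↦0]  zeros at y ∈ {1, 6}
Collecting zeros: affine points = {(0, 3), (1, 6), (2, 1), (2, 3), (6, 1), (6, 6)}.
Total count |C(F_7)_aff| = 6.


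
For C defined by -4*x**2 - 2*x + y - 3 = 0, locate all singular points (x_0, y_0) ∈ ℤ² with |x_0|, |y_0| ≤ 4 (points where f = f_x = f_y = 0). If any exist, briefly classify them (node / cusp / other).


No singular points in the scanned grid; C is smooth there.

Compute partial derivatives:
  f_x = -8*x - 2.
  f_y = 1.
f_y = 1 is a nonzero constant, so f_y never vanishes: no point (x, y) can satisfy f = f_x = f_y = 0. In particular no (x, y) ∈ {−4, ..., 4}² is singular; the curve is smooth.


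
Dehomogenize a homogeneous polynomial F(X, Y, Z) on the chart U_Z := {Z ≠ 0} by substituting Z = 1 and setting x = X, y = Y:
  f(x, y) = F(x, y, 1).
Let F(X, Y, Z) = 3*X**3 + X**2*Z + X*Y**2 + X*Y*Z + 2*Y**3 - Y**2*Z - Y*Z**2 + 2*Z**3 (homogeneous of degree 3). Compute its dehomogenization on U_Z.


f(x, y) = 3*x**3 + x**2 + x*y**2 + x*y + 2*y**3 - y**2 - y + 2

On U_Z we set Z = 1. Each monomial c·X^i·Y^j·Z^k in F becomes c·x^i·y^j·1^k = c·x^i·y^j.
Substituting Z = 1: F(X, Y, 1) = 3*x**3 + x**2 + x*y**2 + x*y + 2*y**3 - y**2 - y + 2.
Note: deg(f) ≤ deg(F) = 3; strict inequality happens when F is divisible by Z (lost terms).


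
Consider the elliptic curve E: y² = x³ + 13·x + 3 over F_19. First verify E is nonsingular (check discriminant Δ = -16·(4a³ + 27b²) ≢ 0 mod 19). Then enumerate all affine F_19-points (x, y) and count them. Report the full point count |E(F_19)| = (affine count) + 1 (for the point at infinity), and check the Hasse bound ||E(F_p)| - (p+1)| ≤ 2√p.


Affine points = {(1, 6), (1, 13), (4, 9), (4, 10), (7, 0), (8, 7), (8, 12), (12, 5), (12, 14), (15, 1), (15, 18), (17, 8), (17, 11)}; affine count = 13; |E(F_19)| = 14.

Discriminant check: Δ ∝ 4a³ + 27b² = 4·13³ + 27·3² = 4·2197 + 27·9 ≡ 6 (mod 19). Nonzero ⇒ E is nonsingular.
For each x ∈ F_19, compute rhs = x³ + 13·x + 3 mod 19, then count y ∈ F_19 with y² ≡ rhs.
  x = 0: rhs = 3, matching y values: none (0 points).
  x = 1: rhs = 17, matching y values: 6, 13 (2 points).
  x = 2: rhs = 18, matching y values: none (0 points).
  x = 3: rhs = 12, matching y values: none (0 points).
  x = 4: rhs = 5, matching y values: 9, 10 (2 points).
  x = 5: rhs = 3, matching y values: none (0 points).
  x = 6: rhs = 12, matching y values: none (0 points).
  x = 7: rhs = 0, matching y values: 0 (1 points).
  x = 8: rhs = 11, matching y values: 7, 12 (2 points).
  x = 9: rhs = 13, matching y values: none (0 points).
  x = 10: rhs = 12, matching y values: none (0 points).
  x = 11: rhs = 14, matching y values: none (0 points).
  x = 12: rhs = 6, matching y values: 5, 14 (2 points).
  x = 13: rhs = 13, matching y values: none (0 points).
  x = 14: rhs = 3, matching y values: none (0 points).
  x = 15: rhs = 1, matching y values: 1, 18 (2 points).
  x = 16: rhs = 13, matching y values: none (0 points).
  x = 17: rhs = 7, matching y values: 8, 11 (2 points).
  x = 18: rhs = 8, matching y values: none (0 points).
Total affine count: 13.
Full point count |E(F_19)| = 13 + 1 = 14.
Hasse bound: |14 − (19+1)| = |-6| = 6 ≤ 2√19 ≈ 8.7178 ✓.


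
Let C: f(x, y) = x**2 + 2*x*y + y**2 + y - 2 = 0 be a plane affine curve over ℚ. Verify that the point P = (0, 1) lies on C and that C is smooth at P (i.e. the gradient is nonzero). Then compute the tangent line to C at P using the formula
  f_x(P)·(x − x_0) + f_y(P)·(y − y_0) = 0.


Tangent line at P: 2*x + 3*y - 3 = 0.

Step 1: f(0, 1) = 0, so P lies on C.
Step 2: partial derivatives
  f_x(x, y) = 2*x + 2*y, f_y(x, y) = 2*x + 2*y + 1.
  f_x(P) = 2, f_y(P) = 3 (gradient nonzero, so P is smooth).
Step 3: tangent line at P: 2·(x − 0) + 3·(y − 1) = 0.
Expanding: 2*x + 3*y - 3 = 0.


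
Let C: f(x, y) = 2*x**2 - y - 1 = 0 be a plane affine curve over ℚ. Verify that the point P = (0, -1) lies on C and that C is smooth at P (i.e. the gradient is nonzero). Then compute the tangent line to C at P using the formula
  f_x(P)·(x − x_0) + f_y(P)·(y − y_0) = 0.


Tangent line at P: -y - 1 = 0.

Step 1: f(0, -1) = 0, so P lies on C.
Step 2: partial derivatives
  f_x(x, y) = 4*x, f_y(x, y) = -1.
  f_x(P) = 0, f_y(P) = -1 (gradient nonzero, so P is smooth).
Step 3: tangent line at P: 0·(x − 0) + -1·(y − -1) = 0.
Expanding: -y - 1 = 0.


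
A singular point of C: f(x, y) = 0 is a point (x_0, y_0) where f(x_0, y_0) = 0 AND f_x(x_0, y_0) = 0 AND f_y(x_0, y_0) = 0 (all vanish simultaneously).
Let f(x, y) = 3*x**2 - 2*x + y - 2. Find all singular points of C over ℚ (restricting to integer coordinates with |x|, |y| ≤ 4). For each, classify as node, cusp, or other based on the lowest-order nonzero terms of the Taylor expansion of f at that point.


No singular points in the scanned grid; C is smooth there.

Compute partial derivatives:
  f_x = 6*x - 2.
  f_y = 1.
f_y = 1 is a nonzero constant, so f_y never vanishes: no point (x, y) can satisfy f = f_x = f_y = 0. In particular no (x, y) ∈ {−4, ..., 4}² is singular; the curve is smooth.


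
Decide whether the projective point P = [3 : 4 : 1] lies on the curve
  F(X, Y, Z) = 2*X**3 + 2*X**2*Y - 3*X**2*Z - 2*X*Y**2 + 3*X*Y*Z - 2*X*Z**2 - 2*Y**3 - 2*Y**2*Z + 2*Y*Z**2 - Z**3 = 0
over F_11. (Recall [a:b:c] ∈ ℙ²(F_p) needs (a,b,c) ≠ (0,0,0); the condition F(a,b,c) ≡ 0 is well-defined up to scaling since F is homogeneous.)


F(3,4,1) ≡ 1 (mod 11); P is NOT on the curve.

Evaluate F(3, 4, 1) term-by-term (mod 11).
  2*X**3 ↦ 2·27·1·1 = 54
  2*X**2*Y ↦ 2·9·4·1 = 72
  -3*X**2*Z ↦ -3·9·1·1 = -27
  -2*X*Y**2 ↦ -2·3·16·1 = -96
  3*X*Y*Z ↦ 3·3·4·1 = 36
  -2*X*Z**2 ↦ -2·3·1·1 = -6
  -2*Y**3 ↦ -2·1·64·1 = -128
  -2*Y**2*Z ↦ -2·1·16·1 = -32
  2*Y*Z**2 ↦ 2·1·4·1 = 8
  -Z**3 ↦ -1·1·1·1 = -1
Sum: F(3, 4, 1) = (54) + (72) + (-27) + (-96) + (36) + (-6) + (-128) + (-32) + (8) + (-1) = -120.
Reducing mod 11: -120 ≡ 1 (mod 11).
Since F(a, b, c) ≡ 1 ≠ 0 (mod 11), P does NOT lie on the curve.


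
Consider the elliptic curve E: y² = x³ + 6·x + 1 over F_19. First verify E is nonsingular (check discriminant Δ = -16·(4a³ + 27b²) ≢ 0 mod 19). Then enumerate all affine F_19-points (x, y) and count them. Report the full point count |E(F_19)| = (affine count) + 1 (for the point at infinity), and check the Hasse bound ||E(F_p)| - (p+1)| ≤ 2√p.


Affine points = {(0, 1), (0, 18), (5, 2), (5, 17), (6, 5), (6, 14), (7, 5), (7, 14), (9, 9), (9, 10), (10, 4), (10, 15), (11, 7), (11, 12), (14, 6), (14, 13), (17, 0)}; affine count = 17; |E(F_19)| = 18.

Discriminant check: Δ ∝ 4a³ + 27b² = 4·6³ + 27·1² = 4·216 + 27·1 ≡ 17 (mod 19). Nonzero ⇒ E is nonsingular.
For each x ∈ F_19, compute rhs = x³ + 6·x + 1 mod 19, then count y ∈ F_19 with y² ≡ rhs.
  x = 0: rhs = 1, matching y values: 1, 18 (2 points).
  x = 1: rhs = 8, matching y values: none (0 points).
  x = 2: rhs = 2, matching y values: none (0 points).
  x = 3: rhs = 8, matching y values: none (0 points).
  x = 4: rhs = 13, matching y values: none (0 points).
  x = 5: rhs = 4, matching y values: 2, 17 (2 points).
  x = 6: rhs = 6, matching y values: 5, 14 (2 points).
  x = 7: rhs = 6, matching y values: 5, 14 (2 points).
  x = 8: rhs = 10, matching y values: none (0 points).
  x = 9: rhs = 5, matching y values: 9, 10 (2 points).
  x = 10: rhs = 16, matching y values: 4, 15 (2 points).
  x = 11: rhs = 11, matching y values: 7, 12 (2 points).
  x = 12: rhs = 15, matching y values: none (0 points).
  x = 13: rhs = 15, matching y values: none (0 points).
  x = 14: rhs = 17, matching y values: 6, 13 (2 points).
  x = 15: rhs = 8, matching y values: none (0 points).
  x = 16: rhs = 13, matching y values: none (0 points).
  x = 17: rhs = 0, matching y values: 0 (1 points).
  x = 18: rhs = 13, matching y values: none (0 points).
Total affine count: 17.
Full point count |E(F_19)| = 17 + 1 = 18.
Hasse bound: |18 − (19+1)| = |-2| = 2 ≤ 2√19 ≈ 8.7178 ✓.


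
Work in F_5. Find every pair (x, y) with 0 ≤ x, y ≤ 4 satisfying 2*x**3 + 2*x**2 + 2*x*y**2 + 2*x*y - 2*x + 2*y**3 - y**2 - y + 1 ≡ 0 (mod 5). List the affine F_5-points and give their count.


Affine F_5-points: {(1, 2), (2, 2), (3, 4)}; count = 3.

For each of the 25 pairs (x, y) ∈ F_5², evaluate f(x, y) mod 5. Record the zeros.
  x = 0: [0↦1, 1↦1, 2↦1, 3↦3, 4↦4]  zeros at y ∈ ∅
  x = 1: [0↦3, 1↦2, 2↦0, 3↦4, 4↦1]  zeros at y ∈ {2}
  x = 2: [0↦1, 1↦4, 2↦0, 3↦1, 4↦4]  zeros at y ∈ {2}
  x = 3: [0↦2, 1↦4, 2↦3, 3↦1, 4↦0]  zeros at y ∈ {4}
  x = 4: [0↦3, 1↦4, 2↦1, 3↦1, 4↦1]  zeros at y ∈ ∅
Collecting zeros: affine points = {(1, 2), (2, 2), (3, 4)}.
Total count |C(F_5)_aff| = 3.


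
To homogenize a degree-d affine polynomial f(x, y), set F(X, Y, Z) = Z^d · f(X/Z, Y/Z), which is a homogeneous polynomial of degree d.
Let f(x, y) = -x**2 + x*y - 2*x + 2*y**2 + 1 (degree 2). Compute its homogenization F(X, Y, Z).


F(X, Y, Z) = -X**2 + X*Y - 2*X*Z + 2*Y**2 + Z**2

deg(f) = 2.
Substitute x = X/Z, y = Y/Z into f, then multiply by Z^2.
  monomial -1·x^2·y^0 ↦ -1·X^2·Y^0·Z^0.
  monomial 1·x^1·y^1 ↦ 1·X^1·Y^1·Z^0.
  monomial -2·x^1·y^0 ↦ -2·X^1·Y^0·Z^1.
  monomial 2·x^0·y^2 ↦ 2·X^0·Y^2·Z^0.
  monomial 1·x^0·y^0 ↦ 1·X^0·Y^0·Z^2.
Collecting: F(X, Y, Z) = -X**2 + X*Y - 2*X*Z + 2*Y**2 + Z**2.


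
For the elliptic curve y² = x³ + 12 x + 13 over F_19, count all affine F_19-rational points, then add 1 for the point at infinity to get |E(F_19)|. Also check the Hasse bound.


Affine points = {(1, 8), (1, 11), (2, 8), (2, 11), (3, 0), (4, 7), (4, 12), (6, 4), (6, 15), (12, 2), (12, 17), (16, 8), (16, 11), (17, 0), (18, 0)}; affine count = 15; |E(F_19)| = 16.

Discriminant check: Δ ∝ 4a³ + 27b² = 4·12³ + 27·13² = 4·1728 + 27·169 ≡ 18 (mod 19). Nonzero ⇒ E is nonsingular.
For each x ∈ F_19, compute rhs = x³ + 12·x + 13 mod 19, then count y ∈ F_19 with y² ≡ rhs.
  x = 0: rhs = 13, matching y values: none (0 points).
  x = 1: rhs = 7, matching y values: 8, 11 (2 points).
  x = 2: rhs = 7, matching y values: 8, 11 (2 points).
  x = 3: rhs = 0, matching y values: 0 (1 points).
  x = 4: rhs = 11, matching y values: 7, 12 (2 points).
  x = 5: rhs = 8, matching y values: none (0 points).
  x = 6: rhs = 16, matching y values: 4, 15 (2 points).
  x = 7: rhs = 3, matching y values: none (0 points).
  x = 8: rhs = 13, matching y values: none (0 points).
  x = 9: rhs = 14, matching y values: none (0 points).
  x = 10: rhs = 12, matching y values: none (0 points).
  x = 11: rhs = 13, matching y values: none (0 points).
  x = 12: rhs = 4, matching y values: 2, 17 (2 points).
  x = 13: rhs = 10, matching y values: none (0 points).
  x = 14: rhs = 18, matching y values: none (0 points).
  x = 15: rhs = 15, matching y values: none (0 points).
  x = 16: rhs = 7, matching y values: 8, 11 (2 points).
  x = 17: rhs = 0, matching y values: 0 (1 points).
  x = 18: rhs = 0, matching y values: 0 (1 points).
Total affine count: 15.
Full point count |E(F_19)| = 15 + 1 = 16.
Hasse bound: |16 − (19+1)| = |-4| = 4 ≤ 2√19 ≈ 8.7178 ✓.


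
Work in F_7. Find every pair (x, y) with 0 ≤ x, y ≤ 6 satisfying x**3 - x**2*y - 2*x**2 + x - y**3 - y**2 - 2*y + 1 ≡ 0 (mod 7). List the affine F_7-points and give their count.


Affine F_7-points: {(1, 4), (2, 2), (3, 1), (3, 2), (3, 3), (4, 5), (6, 2), (6, 5), (6, 6)}; count = 9.

For each of the 49 pairs (x, y) ∈ F_7², evaluate f(x, y) mod 7. Record the zeros.
  x = 0: [0↦1, 1↦4, 2↦6, 3↦1, 4↦4, 5↦2, 6↦3]  zeros at y ∈ ∅
  x = 1: [0↦1, 1↦3, 2↦4, 3↦5, 4↦0, 5↦4, 6↦4]  zeros at y ∈ {4}
  x = 2: [0↦3, 1↦2, 2↦0, 3↦5, 4↦4, 5↦5, 6↦2]  zeros at y ∈ {2}
  x = 3: [0↦6, 1↦0, 2↦0, 3↦0, 4↦1, 5↦4, 6↦3]  zeros at y ∈ {1, 2, 3}
  x = 4: [0↦2, 1↦3, 2↦3, 3↦3, 4↦4, 5↦0, 6↦6]  zeros at y ∈ {5}
  x = 5: [0↦4, 1↦3, 2↦1, 3↦6, 4↦5, 5↦6, 6↦3]  zeros at y ∈ ∅
  x = 6: [0↦4, 1↦6, 2↦0, 3↦1, 4↦3, 5↦0, 6↦0]  zeros at y ∈ {2, 5, 6}
Collecting zeros: affine points = {(1, 4), (2, 2), (3, 1), (3, 2), (3, 3), (4, 5), (6, 2), (6, 5), (6, 6)}.
Total count |C(F_7)_aff| = 9.


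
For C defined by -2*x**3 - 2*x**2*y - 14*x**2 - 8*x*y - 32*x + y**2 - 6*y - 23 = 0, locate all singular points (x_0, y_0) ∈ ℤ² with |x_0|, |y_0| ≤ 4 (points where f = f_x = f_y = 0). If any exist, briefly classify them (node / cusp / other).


Singular points: {(-2, -1)}; classification: cusp.

Compute partial derivatives:
  f_x = -6*x**2 - 4*x*y - 28*x - 8*y - 32.
  f_y = -2*x**2 - 8*x + 2*y - 6.
Scan x_0 ∈ {−4, ..., 4}. For each x_0, f_y(x_0, y) is a polynomial in y; find its integer roots y ∈ {−4, ..., 4}, then test f_x and f at those candidates.
  x = -4: f_y(-4, y) = 2*y - 6; vanishes at y ∈ {3}. (-4, 3): f_x = 8 ≠ 0.
  x = -3: f_y(-3, y) = 2*y; vanishes at y ∈ {0}. (-3, 0): f_x = -2 ≠ 0.
  x = -2: f_y(-2, y) = 2*y + 2; vanishes at y ∈ {-1}. (-2, -1): f_x = 0, f = 0 — SINGULAR.
  x = -1: f_y(-1, y) = 2*y; vanishes at y ∈ {0}. (-1, 0): f_x = -10 ≠ 0.
  x = 0: f_y(0, y) = 2*y - 6; vanishes at y ∈ {3}. (0, 3): f_x = -56 ≠ 0.
  x = 1: f_y(1, y) = 2*y - 16; no integer root y with |y| ≤ 4.
  x = 2: f_y(2, y) = 2*y - 30; no integer root y with |y| ≤ 4.
  x = 3: f_y(3, y) = 2*y - 48; no integer root y with |y| ≤ 4.
  x = 4: f_y(4, y) = 2*y - 70; no integer root y with |y| ≤ 4.
Only singular point on the grid: (-2, -1).
Classify: substitute x = -2 + u, y = -1 + v and expand: f = -2*u**3 - 2*u**2*v + v**2.
No constant or linear terms (consistent with a singular point). Quadratic part: v**2. Cubic part: -2*u**3 - 2*u**2*v.
The quadratic part v**2 is a perfect square, so there is a single (double) tangent line v = 0, i.e. y = -1. Restricting the cubic part to that line (v = 0) leaves -2*u**3 ≠ 0, so f is not divisible by v and the branch is v² ≈ 2*u**3 to lowest order — this is a cusp.
Classification: cusp.


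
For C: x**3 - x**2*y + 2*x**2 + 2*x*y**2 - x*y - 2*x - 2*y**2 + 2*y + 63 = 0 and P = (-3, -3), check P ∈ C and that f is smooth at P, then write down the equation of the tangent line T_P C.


Tangent line at P: 16*x + 44*y + 180 = 0.

Step 1: f(-3, -3) = 0, so P lies on C.
Step 2: partial derivatives
  f_x(x, y) = 3*x**2 - 2*x*y + 4*x + 2*y**2 - y - 2, f_y(x, y) = -x**2 + 4*x*y - x - 4*y + 2.
  f_x(P) = 16, f_y(P) = 44 (gradient nonzero, so P is smooth).
Step 3: tangent line at P: 16·(x − -3) + 44·(y − -3) = 0.
Expanding: 16*x + 44*y + 180 = 0.


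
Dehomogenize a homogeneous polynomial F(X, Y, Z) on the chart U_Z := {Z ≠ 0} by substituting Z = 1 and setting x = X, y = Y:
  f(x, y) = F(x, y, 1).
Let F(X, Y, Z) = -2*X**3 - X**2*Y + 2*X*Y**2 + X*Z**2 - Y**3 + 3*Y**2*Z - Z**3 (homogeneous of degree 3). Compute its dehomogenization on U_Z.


f(x, y) = -2*x**3 - x**2*y + 2*x*y**2 + x - y**3 + 3*y**2 - 1

On U_Z we set Z = 1. Each monomial c·X^i·Y^j·Z^k in F becomes c·x^i·y^j·1^k = c·x^i·y^j.
Substituting Z = 1: F(X, Y, 1) = -2*x**3 - x**2*y + 2*x*y**2 + x - y**3 + 3*y**2 - 1.
Note: deg(f) ≤ deg(F) = 3; strict inequality happens when F is divisible by Z (lost terms).
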